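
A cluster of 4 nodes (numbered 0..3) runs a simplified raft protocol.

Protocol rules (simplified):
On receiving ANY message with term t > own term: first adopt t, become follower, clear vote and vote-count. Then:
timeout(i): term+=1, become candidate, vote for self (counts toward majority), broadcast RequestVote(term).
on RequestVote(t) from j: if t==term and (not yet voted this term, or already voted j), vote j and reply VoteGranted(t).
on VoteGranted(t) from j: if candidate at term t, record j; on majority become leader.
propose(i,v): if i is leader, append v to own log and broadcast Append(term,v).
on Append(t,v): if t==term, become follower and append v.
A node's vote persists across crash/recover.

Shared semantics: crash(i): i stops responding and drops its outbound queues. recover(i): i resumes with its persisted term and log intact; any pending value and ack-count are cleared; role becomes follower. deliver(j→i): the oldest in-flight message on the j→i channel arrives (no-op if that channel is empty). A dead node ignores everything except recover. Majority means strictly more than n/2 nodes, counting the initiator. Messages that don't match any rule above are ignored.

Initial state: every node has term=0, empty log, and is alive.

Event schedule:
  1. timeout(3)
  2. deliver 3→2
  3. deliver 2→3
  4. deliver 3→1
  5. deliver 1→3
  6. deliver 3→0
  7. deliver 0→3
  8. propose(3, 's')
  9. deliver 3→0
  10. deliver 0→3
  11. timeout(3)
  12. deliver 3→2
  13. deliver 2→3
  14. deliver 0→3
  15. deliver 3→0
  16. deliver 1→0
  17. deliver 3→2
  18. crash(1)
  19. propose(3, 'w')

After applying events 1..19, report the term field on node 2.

step 1 timeout(3): 3={cand,t=1,log=-}
step 2 deliver 3→2: 2={foll,t=1,log=-}
step 3 deliver 2→3: —
step 4 deliver 3→1: 1={foll,t=1,log=-}
step 5 deliver 1→3: 3={lead,t=1,log=-}
step 6 deliver 3→0: 0={foll,t=1,log=-}
step 7 deliver 0→3: —
step 8 propose(3,'s'): 3={lead,t=1,log=s}
step 9 deliver 3→0: 0={foll,t=1,log=s}
step 10 deliver 0→3: —
step 11 timeout(3): 3={cand,t=2,log=s}
step 12 deliver 3→2: 2={foll,t=1,log=s}
step 13 deliver 2→3: —
step 14 deliver 0→3: —
step 15 deliver 3→0: 0={foll,t=2,log=s}
step 16 deliver 1→0: —
step 17 deliver 3→2: 2={foll,t=2,log=s}
step 18 crash(1): 1={✗foll,t=1,log=-}
step 19 propose(3,'w'): —

2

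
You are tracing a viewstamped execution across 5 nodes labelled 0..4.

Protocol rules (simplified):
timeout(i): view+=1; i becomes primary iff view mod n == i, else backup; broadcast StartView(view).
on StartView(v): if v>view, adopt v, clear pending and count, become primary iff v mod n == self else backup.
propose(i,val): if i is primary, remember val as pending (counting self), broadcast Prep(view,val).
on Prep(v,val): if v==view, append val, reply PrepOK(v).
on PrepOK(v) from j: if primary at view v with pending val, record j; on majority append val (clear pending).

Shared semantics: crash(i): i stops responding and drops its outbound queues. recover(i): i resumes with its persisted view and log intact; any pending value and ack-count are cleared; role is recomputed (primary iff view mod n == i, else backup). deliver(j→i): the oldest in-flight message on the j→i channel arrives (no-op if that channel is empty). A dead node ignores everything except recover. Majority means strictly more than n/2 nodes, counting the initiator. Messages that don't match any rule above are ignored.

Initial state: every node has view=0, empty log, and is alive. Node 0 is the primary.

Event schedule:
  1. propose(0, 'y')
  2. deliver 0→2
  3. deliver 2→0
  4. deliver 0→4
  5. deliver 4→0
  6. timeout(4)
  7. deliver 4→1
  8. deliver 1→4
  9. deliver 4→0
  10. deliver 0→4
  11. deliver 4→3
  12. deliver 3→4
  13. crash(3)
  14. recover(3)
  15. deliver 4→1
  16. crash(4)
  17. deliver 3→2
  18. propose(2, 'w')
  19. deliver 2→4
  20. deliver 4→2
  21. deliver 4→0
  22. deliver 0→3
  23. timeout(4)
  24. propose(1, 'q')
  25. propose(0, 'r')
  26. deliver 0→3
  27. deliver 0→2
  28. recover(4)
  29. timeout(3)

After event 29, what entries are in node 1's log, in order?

empty

e1 propose(0,'y'): ·
e2 deliver 0→2: 2[back,v=0,y]
e3 deliver 2→0: ·
e4 deliver 0→4: 4[back,v=0,y]
e5 deliver 4→0: 0[prim,v=0,y]
e6 timeout(4): 4[back,v=1,y]
e7 deliver 4→1: 1[prim,v=1,-]
e8 deliver 1→4: ·
e9 deliver 4→0: 0[back,v=1,y]
e10 deliver 0→4: ·
e11 deliver 4→3: 3[back,v=1,-]
e12 deliver 3→4: ·
e13 crash(3): 3[✗back,v=1,-]
e14 recover(3): 3[back,v=1,-]
e15 deliver 4→1: ·
e16 crash(4): 4[✗back,v=1,y]
e17 deliver 3→2: ·
e18 propose(2,'w'): ·
e19 deliver 2→4: ·
e20 deliver 4→2: ·
e21 deliver 4→0: ·
e22 deliver 0→3: ·
e23 timeout(4): ·
e24 propose(1,'q'): ·
e25 propose(0,'r'): ·
e26 deliver 0→3: ·
e27 deliver 0→2: ·
e28 recover(4): 4[back,v=1,y]
e29 timeout(3): 3[back,v=2,-]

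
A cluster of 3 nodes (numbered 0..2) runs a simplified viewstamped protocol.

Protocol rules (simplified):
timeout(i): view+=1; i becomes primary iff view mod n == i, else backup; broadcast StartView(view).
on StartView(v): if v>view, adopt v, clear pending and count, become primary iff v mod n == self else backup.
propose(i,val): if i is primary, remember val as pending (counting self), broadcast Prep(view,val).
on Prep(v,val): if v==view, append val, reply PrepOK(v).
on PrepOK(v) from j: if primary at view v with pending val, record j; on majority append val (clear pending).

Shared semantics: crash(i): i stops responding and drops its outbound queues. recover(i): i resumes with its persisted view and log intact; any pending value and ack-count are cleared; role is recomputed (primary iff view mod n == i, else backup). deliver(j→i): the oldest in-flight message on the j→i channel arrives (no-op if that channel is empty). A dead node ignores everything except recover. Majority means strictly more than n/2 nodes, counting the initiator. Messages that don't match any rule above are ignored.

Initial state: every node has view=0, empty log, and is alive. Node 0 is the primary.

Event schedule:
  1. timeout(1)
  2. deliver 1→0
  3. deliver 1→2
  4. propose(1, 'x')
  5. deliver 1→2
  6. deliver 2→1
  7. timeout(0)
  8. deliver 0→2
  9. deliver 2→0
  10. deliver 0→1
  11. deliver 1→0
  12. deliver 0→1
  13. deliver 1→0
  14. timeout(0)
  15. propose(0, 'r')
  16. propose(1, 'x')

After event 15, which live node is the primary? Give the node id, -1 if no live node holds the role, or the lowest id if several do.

0

1. timeout(1):  <1:prim v1 ->
2. deliver 1→0:  <0:back v1 ->
3. deliver 1→2:  <2:back v1 ->
4. propose(1,'x'):  nop
5. deliver 1→2:  <2:back v1 x>
6. deliver 2→1:  <1:prim v1 x>
7. timeout(0):  <0:back v2 ->
8. deliver 0→2:  <2:prim v2 x>
9. deliver 2→0:  nop
10. deliver 0→1:  <1:back v2 x>
11. deliver 1→0:  nop
12. deliver 0→1:  nop
13. deliver 1→0:  nop
14. timeout(0):  <0:prim v3 ->
15. propose(0,'r'):  nop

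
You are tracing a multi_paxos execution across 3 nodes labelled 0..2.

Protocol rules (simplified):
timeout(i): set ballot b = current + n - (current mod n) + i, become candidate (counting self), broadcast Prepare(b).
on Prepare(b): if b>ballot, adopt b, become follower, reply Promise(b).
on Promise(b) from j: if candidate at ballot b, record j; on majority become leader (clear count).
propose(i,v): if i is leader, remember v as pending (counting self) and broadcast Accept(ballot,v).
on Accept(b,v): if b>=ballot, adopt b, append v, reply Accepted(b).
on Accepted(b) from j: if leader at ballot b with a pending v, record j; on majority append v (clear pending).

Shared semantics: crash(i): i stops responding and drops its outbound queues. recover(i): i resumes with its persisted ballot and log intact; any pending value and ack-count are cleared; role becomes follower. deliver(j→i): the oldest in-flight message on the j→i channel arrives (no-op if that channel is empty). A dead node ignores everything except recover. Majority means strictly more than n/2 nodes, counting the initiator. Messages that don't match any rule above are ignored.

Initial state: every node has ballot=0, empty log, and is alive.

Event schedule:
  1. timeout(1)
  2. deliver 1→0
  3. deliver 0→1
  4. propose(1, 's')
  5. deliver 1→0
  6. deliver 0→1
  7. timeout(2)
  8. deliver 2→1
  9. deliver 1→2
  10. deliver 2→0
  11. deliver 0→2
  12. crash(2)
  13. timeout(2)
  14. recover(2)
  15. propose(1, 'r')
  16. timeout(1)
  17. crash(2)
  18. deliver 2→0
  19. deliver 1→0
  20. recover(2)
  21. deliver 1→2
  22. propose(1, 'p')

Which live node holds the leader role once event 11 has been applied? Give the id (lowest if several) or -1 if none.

2

after 1 — timeout(1): n1:cand/b4/[-]
after 2 — deliver 1→0: n0:foll/b4/[-]
after 3 — deliver 0→1: n1:lead/b4/[-]
after 4 — propose(1,'s'): ·
after 5 — deliver 1→0: n0:foll/b4/[s]
after 6 — deliver 0→1: n1:lead/b4/[s]
after 7 — timeout(2): n2:cand/b5/[-]
after 8 — deliver 2→1: n1:foll/b5/[s]
after 9 — deliver 1→2: ·
after 10 — deliver 2→0: n0:foll/b5/[s]
after 11 — deliver 0→2: n2:lead/b5/[-]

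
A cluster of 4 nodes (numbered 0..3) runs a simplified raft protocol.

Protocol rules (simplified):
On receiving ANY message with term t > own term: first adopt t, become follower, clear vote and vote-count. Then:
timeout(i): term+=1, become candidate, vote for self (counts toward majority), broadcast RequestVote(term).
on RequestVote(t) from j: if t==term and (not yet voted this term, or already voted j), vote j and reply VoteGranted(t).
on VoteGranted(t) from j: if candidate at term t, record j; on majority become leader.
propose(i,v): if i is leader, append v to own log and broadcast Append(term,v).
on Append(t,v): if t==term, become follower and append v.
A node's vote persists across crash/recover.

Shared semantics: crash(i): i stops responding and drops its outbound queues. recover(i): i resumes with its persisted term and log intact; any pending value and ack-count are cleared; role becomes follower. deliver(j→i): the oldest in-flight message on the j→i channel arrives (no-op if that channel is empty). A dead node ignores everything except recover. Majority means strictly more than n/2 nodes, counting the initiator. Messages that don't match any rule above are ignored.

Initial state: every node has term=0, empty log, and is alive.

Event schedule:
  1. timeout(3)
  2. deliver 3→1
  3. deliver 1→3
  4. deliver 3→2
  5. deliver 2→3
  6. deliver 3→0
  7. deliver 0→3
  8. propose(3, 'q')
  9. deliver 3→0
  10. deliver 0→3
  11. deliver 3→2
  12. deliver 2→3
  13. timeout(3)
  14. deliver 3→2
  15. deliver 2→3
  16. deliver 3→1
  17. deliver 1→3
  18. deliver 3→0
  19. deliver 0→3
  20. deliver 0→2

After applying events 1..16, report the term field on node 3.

2

[1] timeout(3) → N3(cand t1 [-])
[2] deliver 3→1 → N1(foll t1 [-])
[3] deliver 1→3 → ∅
[4] deliver 3→2 → N2(foll t1 [-])
[5] deliver 2→3 → N3(lead t1 [-])
[6] deliver 3→0 → N0(foll t1 [-])
[7] deliver 0→3 → ∅
[8] propose(3,'q') → N3(lead t1 [q])
[9] deliver 3→0 → N0(foll t1 [q])
[10] deliver 0→3 → ∅
[11] deliver 3→2 → N2(foll t1 [q])
[12] deliver 2→3 → ∅
[13] timeout(3) → N3(cand t2 [q])
[14] deliver 3→2 → N2(foll t2 [q])
[15] deliver 2→3 → ∅
[16] deliver 3→1 → N1(foll t1 [q])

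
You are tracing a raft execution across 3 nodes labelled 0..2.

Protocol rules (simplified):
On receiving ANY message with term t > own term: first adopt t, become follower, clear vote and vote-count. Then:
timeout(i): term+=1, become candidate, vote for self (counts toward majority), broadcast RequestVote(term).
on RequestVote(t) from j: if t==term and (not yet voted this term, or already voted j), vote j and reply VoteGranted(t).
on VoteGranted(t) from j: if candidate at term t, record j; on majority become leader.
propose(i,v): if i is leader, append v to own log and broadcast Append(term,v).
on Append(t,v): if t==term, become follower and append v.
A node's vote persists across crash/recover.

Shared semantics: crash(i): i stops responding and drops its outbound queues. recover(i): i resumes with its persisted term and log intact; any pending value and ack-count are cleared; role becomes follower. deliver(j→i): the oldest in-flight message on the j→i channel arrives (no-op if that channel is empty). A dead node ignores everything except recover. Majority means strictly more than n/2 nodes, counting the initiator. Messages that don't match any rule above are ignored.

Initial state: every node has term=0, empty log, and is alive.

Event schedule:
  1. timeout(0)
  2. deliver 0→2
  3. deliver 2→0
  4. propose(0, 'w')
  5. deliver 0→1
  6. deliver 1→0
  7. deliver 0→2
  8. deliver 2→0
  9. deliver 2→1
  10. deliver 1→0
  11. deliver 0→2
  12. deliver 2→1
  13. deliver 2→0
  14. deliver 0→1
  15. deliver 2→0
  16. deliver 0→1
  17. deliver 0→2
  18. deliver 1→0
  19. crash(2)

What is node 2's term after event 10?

step 1 timeout(0): 0={cand,t=1,log=-}
step 2 deliver 0→2: 2={foll,t=1,log=-}
step 3 deliver 2→0: 0={lead,t=1,log=-}
step 4 propose(0,'w'): 0={lead,t=1,log=w}
step 5 deliver 0→1: 1={foll,t=1,log=-}
step 6 deliver 1→0: —
step 7 deliver 0→2: 2={foll,t=1,log=w}
step 8 deliver 2→0: —
step 9 deliver 2→1: —
step 10 deliver 1→0: —

1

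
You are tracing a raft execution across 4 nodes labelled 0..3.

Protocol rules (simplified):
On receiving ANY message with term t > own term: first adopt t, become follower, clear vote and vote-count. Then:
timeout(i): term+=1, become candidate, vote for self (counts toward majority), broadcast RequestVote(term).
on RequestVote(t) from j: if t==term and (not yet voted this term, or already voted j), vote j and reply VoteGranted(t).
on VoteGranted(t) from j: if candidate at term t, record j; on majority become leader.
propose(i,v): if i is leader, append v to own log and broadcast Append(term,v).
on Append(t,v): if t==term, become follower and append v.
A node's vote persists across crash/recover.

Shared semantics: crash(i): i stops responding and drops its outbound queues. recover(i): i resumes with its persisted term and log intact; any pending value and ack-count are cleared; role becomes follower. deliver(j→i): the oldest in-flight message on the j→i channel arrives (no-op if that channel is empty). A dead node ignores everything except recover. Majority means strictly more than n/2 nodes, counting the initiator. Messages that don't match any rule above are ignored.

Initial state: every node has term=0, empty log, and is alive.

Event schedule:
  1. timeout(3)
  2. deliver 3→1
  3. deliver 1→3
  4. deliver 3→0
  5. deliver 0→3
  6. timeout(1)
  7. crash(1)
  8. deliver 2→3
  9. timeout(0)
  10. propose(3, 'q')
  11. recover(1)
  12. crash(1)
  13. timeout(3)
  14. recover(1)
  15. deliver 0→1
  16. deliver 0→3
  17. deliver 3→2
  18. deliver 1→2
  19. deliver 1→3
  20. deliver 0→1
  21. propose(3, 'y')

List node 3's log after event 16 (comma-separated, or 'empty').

q

step 1 timeout(3): 3={cand,t=1,log=-}
step 2 deliver 3→1: 1={foll,t=1,log=-}
step 3 deliver 1→3: —
step 4 deliver 3→0: 0={foll,t=1,log=-}
step 5 deliver 0→3: 3={lead,t=1,log=-}
step 6 timeout(1): 1={cand,t=2,log=-}
step 7 crash(1): 1={✗cand,t=2,log=-}
step 8 deliver 2→3: —
step 9 timeout(0): 0={cand,t=2,log=-}
step 10 propose(3,'q'): 3={lead,t=1,log=q}
step 11 recover(1): 1={foll,t=2,log=-}
step 12 crash(1): 1={✗foll,t=2,log=-}
step 13 timeout(3): 3={cand,t=2,log=q}
step 14 recover(1): 1={foll,t=2,log=-}
step 15 deliver 0→1: —
step 16 deliver 0→3: —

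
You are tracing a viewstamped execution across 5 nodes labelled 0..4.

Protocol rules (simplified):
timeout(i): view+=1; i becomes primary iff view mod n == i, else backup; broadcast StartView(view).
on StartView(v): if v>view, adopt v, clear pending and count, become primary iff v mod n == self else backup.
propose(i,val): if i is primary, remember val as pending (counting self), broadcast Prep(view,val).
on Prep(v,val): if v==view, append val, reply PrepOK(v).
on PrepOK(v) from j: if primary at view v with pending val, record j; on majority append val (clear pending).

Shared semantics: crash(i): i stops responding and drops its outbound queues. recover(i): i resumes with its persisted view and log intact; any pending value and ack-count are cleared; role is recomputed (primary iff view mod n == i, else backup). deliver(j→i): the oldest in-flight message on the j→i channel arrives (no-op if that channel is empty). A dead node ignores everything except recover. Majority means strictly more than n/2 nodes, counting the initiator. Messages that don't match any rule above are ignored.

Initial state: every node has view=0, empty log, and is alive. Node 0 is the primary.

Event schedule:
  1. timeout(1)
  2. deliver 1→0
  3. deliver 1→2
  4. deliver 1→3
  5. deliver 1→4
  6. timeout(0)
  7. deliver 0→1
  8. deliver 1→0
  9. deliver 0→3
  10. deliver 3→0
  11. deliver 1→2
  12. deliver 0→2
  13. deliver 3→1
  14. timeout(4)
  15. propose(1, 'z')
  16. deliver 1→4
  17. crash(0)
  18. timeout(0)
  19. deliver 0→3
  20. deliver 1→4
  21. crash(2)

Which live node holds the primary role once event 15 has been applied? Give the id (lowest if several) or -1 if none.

after 1 — timeout(1): n1:prim/v1/[-]
after 2 — deliver 1→0: n0:back/v1/[-]
after 3 — deliver 1→2: n2:back/v1/[-]
after 4 — deliver 1→3: n3:back/v1/[-]
after 5 — deliver 1→4: n4:back/v1/[-]
after 6 — timeout(0): n0:back/v2/[-]
after 7 — deliver 0→1: n1:back/v2/[-]
after 8 — deliver 1→0: ·
after 9 — deliver 0→3: n3:back/v2/[-]
after 10 — deliver 3→0: ·
after 11 — deliver 1→2: ·
after 12 — deliver 0→2: n2:prim/v2/[-]
after 13 — deliver 3→1: ·
after 14 — timeout(4): n4:back/v2/[-]
after 15 — propose(1,'z'): ·

2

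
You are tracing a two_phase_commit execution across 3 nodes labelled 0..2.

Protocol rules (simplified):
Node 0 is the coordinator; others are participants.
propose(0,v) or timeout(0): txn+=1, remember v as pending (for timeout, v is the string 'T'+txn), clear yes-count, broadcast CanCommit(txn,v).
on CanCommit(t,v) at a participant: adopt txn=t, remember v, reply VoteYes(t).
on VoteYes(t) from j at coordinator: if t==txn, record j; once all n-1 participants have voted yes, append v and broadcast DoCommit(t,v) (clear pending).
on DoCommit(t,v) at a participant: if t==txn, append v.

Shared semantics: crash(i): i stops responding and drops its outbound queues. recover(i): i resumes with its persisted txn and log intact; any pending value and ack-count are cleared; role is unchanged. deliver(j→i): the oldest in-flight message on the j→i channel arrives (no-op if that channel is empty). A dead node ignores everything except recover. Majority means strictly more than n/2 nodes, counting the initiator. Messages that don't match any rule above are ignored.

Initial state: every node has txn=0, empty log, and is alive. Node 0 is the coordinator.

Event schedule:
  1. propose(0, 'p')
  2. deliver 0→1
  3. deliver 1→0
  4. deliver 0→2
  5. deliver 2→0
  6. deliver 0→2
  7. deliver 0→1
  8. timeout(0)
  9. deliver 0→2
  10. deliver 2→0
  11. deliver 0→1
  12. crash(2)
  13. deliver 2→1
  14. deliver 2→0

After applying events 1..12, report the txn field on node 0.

2

1. propose(0,'p'):  <0:coor t1 ->
2. deliver 0→1:  <1:part t1 ->
3. deliver 1→0:  nop
4. deliver 0→2:  <2:part t1 ->
5. deliver 2→0:  <0:coor t1 p>
6. deliver 0→2:  <2:part t1 p>
7. deliver 0→1:  <1:part t1 p>
8. timeout(0):  <0:coor t2 p>
9. deliver 0→2:  <2:part t2 p>
10. deliver 2→0:  nop
11. deliver 0→1:  <1:part t2 p>
12. crash(2):  <2:✗part t2 p>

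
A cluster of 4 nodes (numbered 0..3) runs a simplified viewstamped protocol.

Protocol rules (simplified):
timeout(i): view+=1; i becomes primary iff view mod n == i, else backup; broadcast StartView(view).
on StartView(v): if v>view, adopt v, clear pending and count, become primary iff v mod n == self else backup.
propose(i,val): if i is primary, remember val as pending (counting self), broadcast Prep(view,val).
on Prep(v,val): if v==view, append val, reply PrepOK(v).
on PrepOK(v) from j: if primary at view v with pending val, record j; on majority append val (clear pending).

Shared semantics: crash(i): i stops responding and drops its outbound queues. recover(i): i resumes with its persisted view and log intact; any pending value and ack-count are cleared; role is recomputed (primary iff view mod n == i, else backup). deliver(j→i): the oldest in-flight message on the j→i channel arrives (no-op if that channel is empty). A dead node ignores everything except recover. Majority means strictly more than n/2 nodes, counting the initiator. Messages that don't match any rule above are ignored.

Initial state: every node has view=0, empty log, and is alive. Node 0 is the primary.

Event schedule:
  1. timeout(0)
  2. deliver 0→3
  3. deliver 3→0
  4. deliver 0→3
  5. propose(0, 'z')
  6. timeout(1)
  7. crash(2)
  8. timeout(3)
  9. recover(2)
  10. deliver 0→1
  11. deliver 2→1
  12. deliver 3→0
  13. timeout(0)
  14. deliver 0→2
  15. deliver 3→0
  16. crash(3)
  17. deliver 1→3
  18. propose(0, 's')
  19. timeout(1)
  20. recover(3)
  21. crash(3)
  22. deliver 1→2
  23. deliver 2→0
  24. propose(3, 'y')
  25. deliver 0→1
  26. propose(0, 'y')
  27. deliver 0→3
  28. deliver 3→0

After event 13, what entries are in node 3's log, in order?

1. timeout(0):  <0:back v1 ->
2. deliver 0→3:  <3:back v1 ->
3. deliver 3→0:  nop
4. deliver 0→3:  nop
5. propose(0,'z'):  nop
6. timeout(1):  <1:prim v1 ->
7. crash(2):  <2:✗back v0 ->
8. timeout(3):  <3:back v2 ->
9. recover(2):  <2:back v0 ->
10. deliver 0→1:  nop
11. deliver 2→1:  nop
12. deliver 3→0:  <0:back v2 ->
13. timeout(0):  <0:back v3 ->

empty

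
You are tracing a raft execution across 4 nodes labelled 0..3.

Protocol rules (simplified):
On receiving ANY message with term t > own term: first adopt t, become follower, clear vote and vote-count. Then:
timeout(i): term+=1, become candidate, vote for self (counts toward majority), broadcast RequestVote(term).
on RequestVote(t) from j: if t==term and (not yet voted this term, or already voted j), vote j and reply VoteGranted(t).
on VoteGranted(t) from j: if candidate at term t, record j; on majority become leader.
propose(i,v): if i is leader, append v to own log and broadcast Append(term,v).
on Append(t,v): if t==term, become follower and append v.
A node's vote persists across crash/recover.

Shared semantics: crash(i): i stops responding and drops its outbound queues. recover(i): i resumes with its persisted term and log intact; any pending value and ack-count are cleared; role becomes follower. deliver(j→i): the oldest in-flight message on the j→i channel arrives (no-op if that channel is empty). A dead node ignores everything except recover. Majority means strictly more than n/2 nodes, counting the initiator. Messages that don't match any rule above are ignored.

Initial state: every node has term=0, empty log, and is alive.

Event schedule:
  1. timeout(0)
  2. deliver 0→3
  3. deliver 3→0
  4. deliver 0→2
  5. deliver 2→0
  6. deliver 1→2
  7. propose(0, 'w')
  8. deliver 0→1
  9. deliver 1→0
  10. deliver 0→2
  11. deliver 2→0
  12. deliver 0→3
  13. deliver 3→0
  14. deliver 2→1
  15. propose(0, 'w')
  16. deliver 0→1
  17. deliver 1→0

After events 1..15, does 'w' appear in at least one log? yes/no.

step 1 timeout(0): 0={cand,t=1,log=-}
step 2 deliver 0→3: 3={foll,t=1,log=-}
step 3 deliver 3→0: —
step 4 deliver 0→2: 2={foll,t=1,log=-}
step 5 deliver 2→0: 0={lead,t=1,log=-}
step 6 deliver 1→2: —
step 7 propose(0,'w'): 0={lead,t=1,log=w}
step 8 deliver 0→1: 1={foll,t=1,log=-}
step 9 deliver 1→0: —
step 10 deliver 0→2: 2={foll,t=1,log=w}
step 11 deliver 2→0: —
step 12 deliver 0→3: 3={foll,t=1,log=w}
step 13 deliver 3→0: —
step 14 deliver 2→1: —
step 15 propose(0,'w'): 0={lead,t=1,log=w,w}

yes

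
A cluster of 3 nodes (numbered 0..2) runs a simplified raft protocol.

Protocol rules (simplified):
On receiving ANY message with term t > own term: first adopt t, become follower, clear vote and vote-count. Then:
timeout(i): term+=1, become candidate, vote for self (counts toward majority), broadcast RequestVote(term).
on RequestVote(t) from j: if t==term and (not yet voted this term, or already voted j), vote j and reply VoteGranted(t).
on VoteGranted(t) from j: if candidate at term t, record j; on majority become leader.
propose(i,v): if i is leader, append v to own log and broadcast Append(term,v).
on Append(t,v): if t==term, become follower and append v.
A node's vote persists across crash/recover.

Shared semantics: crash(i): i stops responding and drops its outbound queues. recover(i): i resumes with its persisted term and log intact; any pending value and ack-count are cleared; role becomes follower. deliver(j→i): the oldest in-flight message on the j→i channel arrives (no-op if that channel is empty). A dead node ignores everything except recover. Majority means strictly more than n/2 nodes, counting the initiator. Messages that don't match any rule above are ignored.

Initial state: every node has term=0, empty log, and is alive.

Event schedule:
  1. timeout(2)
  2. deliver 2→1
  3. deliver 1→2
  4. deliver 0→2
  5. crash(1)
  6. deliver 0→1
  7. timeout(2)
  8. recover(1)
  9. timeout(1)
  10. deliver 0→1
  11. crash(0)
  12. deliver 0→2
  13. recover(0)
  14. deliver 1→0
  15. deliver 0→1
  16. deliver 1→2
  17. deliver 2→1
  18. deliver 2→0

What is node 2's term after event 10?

1. timeout(2):  <2:cand t1 ->
2. deliver 2→1:  <1:foll t1 ->
3. deliver 1→2:  <2:lead t1 ->
4. deliver 0→2:  nop
5. crash(1):  <1:✗foll t1 ->
6. deliver 0→1:  nop
7. timeout(2):  <2:cand t2 ->
8. recover(1):  <1:foll t1 ->
9. timeout(1):  <1:cand t2 ->
10. deliver 0→1:  nop

2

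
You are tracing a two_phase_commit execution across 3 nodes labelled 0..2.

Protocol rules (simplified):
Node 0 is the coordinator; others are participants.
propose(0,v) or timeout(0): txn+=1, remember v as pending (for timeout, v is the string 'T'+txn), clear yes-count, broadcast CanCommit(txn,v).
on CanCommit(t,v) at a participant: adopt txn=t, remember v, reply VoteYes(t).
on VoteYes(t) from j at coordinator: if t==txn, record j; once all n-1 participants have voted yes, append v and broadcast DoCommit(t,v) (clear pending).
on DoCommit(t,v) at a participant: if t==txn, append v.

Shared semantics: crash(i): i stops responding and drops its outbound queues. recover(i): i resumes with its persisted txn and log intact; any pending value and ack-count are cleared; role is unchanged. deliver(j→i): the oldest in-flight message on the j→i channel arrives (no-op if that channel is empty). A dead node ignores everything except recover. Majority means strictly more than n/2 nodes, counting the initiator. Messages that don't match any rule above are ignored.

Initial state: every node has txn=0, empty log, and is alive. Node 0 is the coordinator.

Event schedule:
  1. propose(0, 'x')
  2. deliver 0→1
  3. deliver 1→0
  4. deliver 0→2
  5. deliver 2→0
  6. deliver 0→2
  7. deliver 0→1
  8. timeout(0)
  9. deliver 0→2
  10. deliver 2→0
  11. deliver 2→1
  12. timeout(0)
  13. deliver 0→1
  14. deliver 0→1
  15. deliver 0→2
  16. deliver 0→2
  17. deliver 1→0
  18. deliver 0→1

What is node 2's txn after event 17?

3

1. propose(0,'x'):  <0:coor t1 ->
2. deliver 0→1:  <1:part t1 ->
3. deliver 1→0:  nop
4. deliver 0→2:  <2:part t1 ->
5. deliver 2→0:  <0:coor t1 x>
6. deliver 0→2:  <2:part t1 x>
7. deliver 0→1:  <1:part t1 x>
8. timeout(0):  <0:coor t2 x>
9. deliver 0→2:  <2:part t2 x>
10. deliver 2→0:  nop
11. deliver 2→1:  nop
12. timeout(0):  <0:coor t3 x>
13. deliver 0→1:  <1:part t2 x>
14. deliver 0→1:  <1:part t3 x>
15. deliver 0→2:  <2:part t3 x>
16. deliver 0→2:  nop
17. deliver 1→0:  nop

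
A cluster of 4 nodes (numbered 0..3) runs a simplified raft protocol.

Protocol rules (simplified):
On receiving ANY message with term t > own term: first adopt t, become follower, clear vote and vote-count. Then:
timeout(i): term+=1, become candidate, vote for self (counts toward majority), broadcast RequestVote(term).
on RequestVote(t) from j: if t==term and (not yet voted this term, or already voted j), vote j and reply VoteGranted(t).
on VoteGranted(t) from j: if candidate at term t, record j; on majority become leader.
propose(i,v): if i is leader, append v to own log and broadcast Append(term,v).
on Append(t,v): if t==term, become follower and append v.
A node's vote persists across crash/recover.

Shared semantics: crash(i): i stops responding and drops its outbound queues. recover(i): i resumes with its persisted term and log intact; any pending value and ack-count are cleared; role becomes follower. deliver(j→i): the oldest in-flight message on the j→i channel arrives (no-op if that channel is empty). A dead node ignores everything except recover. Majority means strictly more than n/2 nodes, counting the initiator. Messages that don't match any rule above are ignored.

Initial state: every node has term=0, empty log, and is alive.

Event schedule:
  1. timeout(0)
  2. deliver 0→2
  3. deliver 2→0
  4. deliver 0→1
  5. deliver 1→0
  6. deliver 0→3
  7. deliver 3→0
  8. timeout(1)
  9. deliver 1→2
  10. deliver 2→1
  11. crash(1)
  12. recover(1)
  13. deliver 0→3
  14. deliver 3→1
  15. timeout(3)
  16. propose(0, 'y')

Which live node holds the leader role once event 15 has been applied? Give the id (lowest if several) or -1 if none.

0

[1] timeout(0) → N0(cand t1 [-])
[2] deliver 0→2 → N2(foll t1 [-])
[3] deliver 2→0 → ∅
[4] deliver 0→1 → N1(foll t1 [-])
[5] deliver 1→0 → N0(lead t1 [-])
[6] deliver 0→3 → N3(foll t1 [-])
[7] deliver 3→0 → ∅
[8] timeout(1) → N1(cand t2 [-])
[9] deliver 1→2 → N2(foll t2 [-])
[10] deliver 2→1 → ∅
[11] crash(1) → N1(✗cand t2 [-])
[12] recover(1) → N1(foll t2 [-])
[13] deliver 0→3 → ∅
[14] deliver 3→1 → ∅
[15] timeout(3) → N3(cand t2 [-])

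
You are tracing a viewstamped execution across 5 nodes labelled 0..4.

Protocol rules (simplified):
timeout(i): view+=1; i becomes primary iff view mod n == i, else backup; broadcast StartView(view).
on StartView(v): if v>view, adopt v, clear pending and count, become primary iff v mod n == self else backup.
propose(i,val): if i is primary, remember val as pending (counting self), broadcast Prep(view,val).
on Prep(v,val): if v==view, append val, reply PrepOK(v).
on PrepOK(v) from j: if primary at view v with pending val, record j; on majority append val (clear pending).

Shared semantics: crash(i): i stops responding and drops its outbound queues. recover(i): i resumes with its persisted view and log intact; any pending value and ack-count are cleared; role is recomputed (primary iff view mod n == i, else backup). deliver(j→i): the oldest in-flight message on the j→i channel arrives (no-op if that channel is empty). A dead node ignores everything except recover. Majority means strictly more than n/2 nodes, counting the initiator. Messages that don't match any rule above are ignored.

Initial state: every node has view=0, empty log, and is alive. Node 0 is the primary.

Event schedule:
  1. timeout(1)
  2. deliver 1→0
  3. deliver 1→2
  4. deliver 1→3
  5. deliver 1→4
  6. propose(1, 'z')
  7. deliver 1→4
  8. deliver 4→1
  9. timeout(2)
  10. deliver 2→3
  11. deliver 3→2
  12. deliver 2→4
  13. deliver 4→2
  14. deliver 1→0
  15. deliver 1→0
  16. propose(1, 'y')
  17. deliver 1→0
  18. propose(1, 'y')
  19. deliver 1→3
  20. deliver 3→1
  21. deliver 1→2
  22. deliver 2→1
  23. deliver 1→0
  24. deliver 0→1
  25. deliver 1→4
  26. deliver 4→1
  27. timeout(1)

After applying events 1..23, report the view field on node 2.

2

1. timeout(1):  <1:prim v1 ->
2. deliver 1→0:  <0:back v1 ->
3. deliver 1→2:  <2:back v1 ->
4. deliver 1→3:  <3:back v1 ->
5. deliver 1→4:  <4:back v1 ->
6. propose(1,'z'):  nop
7. deliver 1→4:  <4:back v1 z>
8. deliver 4→1:  nop
9. timeout(2):  <2:prim v2 ->
10. deliver 2→3:  <3:back v2 ->
11. deliver 3→2:  nop
12. deliver 2→4:  <4:back v2 z>
13. deliver 4→2:  nop
14. deliver 1→0:  <0:back v1 z>
15. deliver 1→0:  nop
16. propose(1,'y'):  nop
17. deliver 1→0:  <0:back v1 z,y>
18. propose(1,'y'):  nop
19. deliver 1→3:  nop
20. deliver 3→1:  nop
21. deliver 1→2:  nop
22. deliver 2→1:  <1:back v2 ->
23. deliver 1→0:  <0:back v1 z,y,y>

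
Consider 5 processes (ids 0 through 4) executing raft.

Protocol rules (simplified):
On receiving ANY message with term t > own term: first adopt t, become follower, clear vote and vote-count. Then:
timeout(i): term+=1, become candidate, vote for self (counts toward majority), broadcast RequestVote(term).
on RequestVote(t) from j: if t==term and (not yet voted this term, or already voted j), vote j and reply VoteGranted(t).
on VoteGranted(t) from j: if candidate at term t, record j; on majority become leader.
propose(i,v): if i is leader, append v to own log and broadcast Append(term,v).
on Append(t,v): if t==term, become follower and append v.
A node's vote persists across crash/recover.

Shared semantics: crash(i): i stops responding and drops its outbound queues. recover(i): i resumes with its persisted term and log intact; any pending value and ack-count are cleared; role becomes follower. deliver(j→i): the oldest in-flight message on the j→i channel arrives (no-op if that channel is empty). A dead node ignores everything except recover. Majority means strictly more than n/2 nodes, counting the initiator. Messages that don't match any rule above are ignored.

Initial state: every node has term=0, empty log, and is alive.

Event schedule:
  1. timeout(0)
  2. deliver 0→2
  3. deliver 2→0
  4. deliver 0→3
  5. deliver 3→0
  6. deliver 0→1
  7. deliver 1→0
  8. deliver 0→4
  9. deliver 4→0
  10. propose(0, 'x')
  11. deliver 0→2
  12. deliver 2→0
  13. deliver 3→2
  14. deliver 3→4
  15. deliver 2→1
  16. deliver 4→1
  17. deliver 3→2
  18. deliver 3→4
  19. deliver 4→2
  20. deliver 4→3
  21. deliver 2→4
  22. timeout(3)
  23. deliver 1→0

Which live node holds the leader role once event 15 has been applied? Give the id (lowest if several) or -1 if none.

after 1 — timeout(0): n0:cand/t1/[-]
after 2 — deliver 0→2: n2:foll/t1/[-]
after 3 — deliver 2→0: ·
after 4 — deliver 0→3: n3:foll/t1/[-]
after 5 — deliver 3→0: n0:lead/t1/[-]
after 6 — deliver 0→1: n1:foll/t1/[-]
after 7 — deliver 1→0: ·
after 8 — deliver 0→4: n4:foll/t1/[-]
after 9 — deliver 4→0: ·
after 10 — propose(0,'x'): n0:lead/t1/[x]
after 11 — deliver 0→2: n2:foll/t1/[x]
after 12 — deliver 2→0: ·
after 13 — deliver 3→2: ·
after 14 — deliver 3→4: ·
after 15 — deliver 2→1: ·

0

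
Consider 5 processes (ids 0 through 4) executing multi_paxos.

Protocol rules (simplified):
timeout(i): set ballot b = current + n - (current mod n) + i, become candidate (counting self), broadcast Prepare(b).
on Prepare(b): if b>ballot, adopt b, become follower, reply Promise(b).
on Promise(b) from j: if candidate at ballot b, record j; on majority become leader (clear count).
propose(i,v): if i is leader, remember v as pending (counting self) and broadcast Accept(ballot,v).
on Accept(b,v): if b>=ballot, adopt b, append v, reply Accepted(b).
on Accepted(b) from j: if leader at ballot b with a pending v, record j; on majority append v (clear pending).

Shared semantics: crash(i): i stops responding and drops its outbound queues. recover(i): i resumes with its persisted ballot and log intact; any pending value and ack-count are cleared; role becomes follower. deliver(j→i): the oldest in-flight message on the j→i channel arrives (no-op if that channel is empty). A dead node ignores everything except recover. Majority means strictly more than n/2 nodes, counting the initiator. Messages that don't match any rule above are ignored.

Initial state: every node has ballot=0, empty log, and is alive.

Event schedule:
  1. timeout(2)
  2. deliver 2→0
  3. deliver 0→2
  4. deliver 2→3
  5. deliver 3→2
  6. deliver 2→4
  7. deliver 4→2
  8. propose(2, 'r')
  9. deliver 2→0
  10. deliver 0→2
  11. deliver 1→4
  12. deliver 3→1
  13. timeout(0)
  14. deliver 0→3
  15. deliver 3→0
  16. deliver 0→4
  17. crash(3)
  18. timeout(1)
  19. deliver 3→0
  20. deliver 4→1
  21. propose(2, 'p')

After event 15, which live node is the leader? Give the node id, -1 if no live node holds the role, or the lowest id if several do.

e1 timeout(2): 2[cand,b=7,-]
e2 deliver 2→0: 0[foll,b=7,-]
e3 deliver 0→2: ·
e4 deliver 2→3: 3[foll,b=7,-]
e5 deliver 3→2: 2[lead,b=7,-]
e6 deliver 2→4: 4[foll,b=7,-]
e7 deliver 4→2: ·
e8 propose(2,'r'): ·
e9 deliver 2→0: 0[foll,b=7,r]
e10 deliver 0→2: ·
e11 deliver 1→4: ·
e12 deliver 3→1: ·
e13 timeout(0): 0[cand,b=10,r]
e14 deliver 0→3: 3[foll,b=10,-]
e15 deliver 3→0: ·

2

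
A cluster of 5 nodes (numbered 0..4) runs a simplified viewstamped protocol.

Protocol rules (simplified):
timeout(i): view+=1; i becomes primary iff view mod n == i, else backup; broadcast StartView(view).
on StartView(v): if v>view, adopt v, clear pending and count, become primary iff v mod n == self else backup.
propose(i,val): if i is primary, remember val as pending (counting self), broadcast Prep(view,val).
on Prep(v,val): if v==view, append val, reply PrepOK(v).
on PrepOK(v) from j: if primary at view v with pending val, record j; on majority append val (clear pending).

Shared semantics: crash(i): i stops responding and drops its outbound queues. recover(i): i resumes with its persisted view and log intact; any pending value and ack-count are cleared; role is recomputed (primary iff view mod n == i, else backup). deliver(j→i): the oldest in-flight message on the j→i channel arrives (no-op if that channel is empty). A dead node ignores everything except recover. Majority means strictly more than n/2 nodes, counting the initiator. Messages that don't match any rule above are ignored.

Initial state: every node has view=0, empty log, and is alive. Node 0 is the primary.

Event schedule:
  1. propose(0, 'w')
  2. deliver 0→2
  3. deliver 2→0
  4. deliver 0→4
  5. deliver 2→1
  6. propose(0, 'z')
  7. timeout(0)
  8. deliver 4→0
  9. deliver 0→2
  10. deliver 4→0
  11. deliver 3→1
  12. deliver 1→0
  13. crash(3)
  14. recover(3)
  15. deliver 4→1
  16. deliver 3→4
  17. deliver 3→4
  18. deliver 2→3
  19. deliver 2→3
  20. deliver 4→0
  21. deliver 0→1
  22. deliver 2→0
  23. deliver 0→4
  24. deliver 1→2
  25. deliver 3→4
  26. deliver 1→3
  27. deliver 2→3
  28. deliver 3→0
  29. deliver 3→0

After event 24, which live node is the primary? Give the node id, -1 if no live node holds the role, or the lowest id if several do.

e1 propose(0,'w'): ·
e2 deliver 0→2: 2[back,v=0,w]
e3 deliver 2→0: ·
e4 deliver 0→4: 4[back,v=0,w]
e5 deliver 2→1: ·
e6 propose(0,'z'): ·
e7 timeout(0): 0[back,v=1,-]
e8 deliver 4→0: ·
e9 deliver 0→2: 2[back,v=0,w,z]
e10 deliver 4→0: ·
e11 deliver 3→1: ·
e12 deliver 1→0: ·
e13 crash(3): 3[✗back,v=0,-]
e14 recover(3): 3[back,v=0,-]
e15 deliver 4→1: ·
e16 deliver 3→4: ·
e17 deliver 3→4: ·
e18 deliver 2→3: ·
e19 deliver 2→3: ·
e20 deliver 4→0: ·
e21 deliver 0→1: 1[back,v=0,w]
e22 deliver 2→0: ·
e23 deliver 0→4: 4[back,v=0,w,z]
e24 deliver 1→2: ·

-1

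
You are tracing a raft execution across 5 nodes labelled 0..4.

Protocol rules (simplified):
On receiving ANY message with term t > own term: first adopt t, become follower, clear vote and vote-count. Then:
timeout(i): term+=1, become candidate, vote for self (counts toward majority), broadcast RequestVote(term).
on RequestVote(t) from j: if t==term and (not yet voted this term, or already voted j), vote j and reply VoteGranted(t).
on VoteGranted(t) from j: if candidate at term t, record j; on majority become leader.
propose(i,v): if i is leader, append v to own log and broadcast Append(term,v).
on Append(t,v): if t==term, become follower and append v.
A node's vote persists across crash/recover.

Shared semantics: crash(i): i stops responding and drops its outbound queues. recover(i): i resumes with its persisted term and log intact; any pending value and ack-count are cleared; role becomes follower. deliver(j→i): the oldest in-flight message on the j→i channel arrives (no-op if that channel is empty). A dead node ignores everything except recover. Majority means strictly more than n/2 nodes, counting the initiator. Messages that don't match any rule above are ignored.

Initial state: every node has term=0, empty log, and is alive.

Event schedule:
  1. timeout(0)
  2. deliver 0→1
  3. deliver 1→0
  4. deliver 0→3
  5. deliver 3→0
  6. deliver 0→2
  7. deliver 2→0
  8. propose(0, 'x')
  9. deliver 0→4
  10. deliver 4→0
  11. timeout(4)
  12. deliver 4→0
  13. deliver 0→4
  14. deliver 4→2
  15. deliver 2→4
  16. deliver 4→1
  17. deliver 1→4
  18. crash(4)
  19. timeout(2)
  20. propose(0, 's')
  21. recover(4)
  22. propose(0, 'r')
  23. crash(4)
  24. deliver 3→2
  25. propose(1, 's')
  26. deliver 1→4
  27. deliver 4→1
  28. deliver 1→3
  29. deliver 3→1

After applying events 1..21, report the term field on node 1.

2

after 1 — timeout(0): n0:cand/t1/[-]
after 2 — deliver 0→1: n1:foll/t1/[-]
after 3 — deliver 1→0: ·
after 4 — deliver 0→3: n3:foll/t1/[-]
after 5 — deliver 3→0: n0:lead/t1/[-]
after 6 — deliver 0→2: n2:foll/t1/[-]
after 7 — deliver 2→0: ·
after 8 — propose(0,'x'): n0:lead/t1/[x]
after 9 — deliver 0→4: n4:foll/t1/[-]
after 10 — deliver 4→0: ·
after 11 — timeout(4): n4:cand/t2/[-]
after 12 — deliver 4→0: n0:foll/t2/[x]
after 13 — deliver 0→4: ·
after 14 — deliver 4→2: n2:foll/t2/[-]
after 15 — deliver 2→4: ·
after 16 — deliver 4→1: n1:foll/t2/[-]
after 17 — deliver 1→4: n4:lead/t2/[-]
after 18 — crash(4): n4:✗lead/t2/[-]
after 19 — timeout(2): n2:cand/t3/[-]
after 20 — propose(0,'s'): ·
after 21 — recover(4): n4:foll/t2/[-]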